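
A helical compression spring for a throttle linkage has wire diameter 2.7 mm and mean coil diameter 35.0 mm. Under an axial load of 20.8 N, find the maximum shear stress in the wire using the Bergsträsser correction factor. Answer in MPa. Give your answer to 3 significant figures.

Spring index C = D/d = 35.0/2.7 = 12.9630
K_B = (4C+2)/(4C−3) = 53.852/48.852 = 1.1024
τ₀ = 8FD/(πd³) = 8·20.8·35.0/(π·2.7³) = 5824/61.836 = 94.185 MPa
τ_max = K·τ₀ = 1.1024 × 94.185 = 103.82 MPa

104 MPa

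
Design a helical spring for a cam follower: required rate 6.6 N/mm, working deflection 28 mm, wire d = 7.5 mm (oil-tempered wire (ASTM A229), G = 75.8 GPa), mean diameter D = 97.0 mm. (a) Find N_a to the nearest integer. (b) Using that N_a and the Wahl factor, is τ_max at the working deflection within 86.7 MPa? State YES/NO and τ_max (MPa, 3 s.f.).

(a) 5 coils; (b) NO, τ_max = 120 MPa

N_a = Gd⁴/(8D³k) = (75.8×10³)(7.5⁴)/(8·97.0³·6.6) = 4.977 → N_a = 5
Actual rate k = Gd⁴/(8D³·5) = 6.5696 N/mm
Working load F = kδ = 6.5696·28 = 183.95 N
C = 97.0/7.5 = 12.9333; K_W = (4C−1)/(4C−4)+0.615/C = 1.1104
τ_max = K_W·8FD/(πd³) = 1.1104·107.7 = 119.59 MPa
τ_max > 86.7 MPa → exceeds allowable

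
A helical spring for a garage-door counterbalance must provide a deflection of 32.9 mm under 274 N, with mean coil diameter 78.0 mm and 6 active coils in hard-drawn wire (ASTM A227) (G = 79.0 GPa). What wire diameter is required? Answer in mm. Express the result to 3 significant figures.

7.00 mm

Required rate k = F/δ = 274/32.9 = 8.3283 N/mm
d = (8D³N_a·k / G)^(1/4) = (8·78.0³·6·8.3283 / (79.0×10³))^0.25
  = (2401.3)^0.25 = 7.0002 mm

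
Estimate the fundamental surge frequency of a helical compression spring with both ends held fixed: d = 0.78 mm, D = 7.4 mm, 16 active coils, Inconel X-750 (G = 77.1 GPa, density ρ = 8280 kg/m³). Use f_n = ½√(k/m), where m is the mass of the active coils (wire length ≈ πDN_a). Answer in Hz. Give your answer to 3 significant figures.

306 Hz

k = Gd⁴/(8D³N_a) = (77.1×10³)(0.78⁴)/(8·7.4³·16) = 0.55021 N/mm = 550.21 N/m
Wire length L = πDN_a = π·7.4·16 = 371.96 mm
m = ρ·(πd²/4)·L = 8280 × 0.47784×10⁻⁶ m² × 0.37196 m = 0.0014717 kg
f_n = ½√(k/m) = 0.5·√(550.21/0.0014717) = 0.5·√(3.7387e+05) = 305.72 Hz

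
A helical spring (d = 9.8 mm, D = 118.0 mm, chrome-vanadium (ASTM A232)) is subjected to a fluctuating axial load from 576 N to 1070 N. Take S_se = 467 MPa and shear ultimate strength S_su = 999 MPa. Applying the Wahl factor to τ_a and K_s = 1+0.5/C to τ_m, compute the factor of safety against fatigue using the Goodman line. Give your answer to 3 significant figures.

C = D/d = 118.0/9.8 = 12.0408; K_W = (4C−1)/(4C−4)+0.615/C = 1.1190; K_s = 1+0.5/C = 1.0415
F_a = (F_max−F_min)/2 = 247 N; F_m = (F_max+F_min)/2 = 823 N
τ_a = K_W·8F_aD/(πd³) = 1.1190 × 78.857 = 88.242 MPa
τ_m = K_s·8F_mD/(πd³) = 1.0415 × 262.75 = 273.66 MPa
Goodman: 1/n_f = τ_a/S_se + τ_m/S_su = 88.242/467 + 273.66/999 = 0.18895 + 0.27394 = 0.46289
n_f = 1/0.46289 = 2.16

2.16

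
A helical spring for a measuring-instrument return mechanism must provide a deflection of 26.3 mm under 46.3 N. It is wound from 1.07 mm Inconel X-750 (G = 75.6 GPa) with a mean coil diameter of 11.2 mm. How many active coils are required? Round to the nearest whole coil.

5

Required rate k = F/δ = 46.3/26.3 = 1.7605 N/mm
N_a = Gd⁴/(8D³k) = (75.6×10³ × 1.07⁴)/(8 × 11.2³ × 1.7605)
    = 99096.2 / 19786.5 = 5.008 → 5 coils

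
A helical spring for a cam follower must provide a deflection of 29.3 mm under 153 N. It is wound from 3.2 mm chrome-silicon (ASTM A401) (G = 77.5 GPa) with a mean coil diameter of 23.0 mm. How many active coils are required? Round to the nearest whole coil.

Required rate k = F/δ = 153/29.3 = 5.2218 N/mm
N_a = Gd⁴/(8D³k) = (77.5×10³ × 3.2⁴)/(8 × 23.0³ × 5.2218)
    = 8.12646e+06 / 508273 = 15.99 → 16 coils

16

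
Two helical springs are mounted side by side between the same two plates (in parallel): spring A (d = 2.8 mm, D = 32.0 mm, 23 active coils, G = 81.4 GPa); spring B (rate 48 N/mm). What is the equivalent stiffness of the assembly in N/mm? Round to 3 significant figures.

k_A = Gd⁴/(8D³N_a) = (81.4×10³)(2.8⁴)/(8·32.0³·23) = 0.82983 N/mm
Parallel: k_eq = 0.82983 + 48 = 48.83 N/mm

48.8 N/mm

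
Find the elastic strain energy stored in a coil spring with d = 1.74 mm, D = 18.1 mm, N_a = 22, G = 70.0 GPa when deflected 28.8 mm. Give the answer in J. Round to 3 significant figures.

0.255 J

k = Gd⁴/(8D³N_a) = (70.0×10³)(1.74⁴)/(8·18.1³·22) = 0.61482 N/mm
U = ½kδ² = 0.5 × 0.61482 × 28.8² = 254.98 N·mm = 0.25498 J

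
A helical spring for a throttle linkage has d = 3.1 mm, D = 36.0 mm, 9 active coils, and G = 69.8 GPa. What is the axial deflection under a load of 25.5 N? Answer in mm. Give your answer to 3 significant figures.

k = Gd⁴/(8D³N_a) = (69.8×10³)(3.1⁴)/(8·36.0³·9) = 1.9189 N/mm
δ = F/k = 25.5 / 1.9189 = 13.289 mm

13.3 mm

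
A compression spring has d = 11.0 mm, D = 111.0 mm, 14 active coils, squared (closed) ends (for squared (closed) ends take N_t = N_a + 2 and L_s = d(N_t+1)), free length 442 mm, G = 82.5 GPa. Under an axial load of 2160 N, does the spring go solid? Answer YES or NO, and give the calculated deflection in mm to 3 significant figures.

k = Gd⁴/(8D³N_a) = (82.5×10³)(11.0⁴)/(8·111.0³·14) = 7.8857 N/mm
N_t = 16; L_s = 11.0·17 = 187 mm; δ_solid = L₀ − L_s = 442 − 187 = 255 mm
δ = F/k = 2160/7.8857 = 273.92 mm
δ ≥ δ_solid → spring goes solid

YES, δ = 274 mm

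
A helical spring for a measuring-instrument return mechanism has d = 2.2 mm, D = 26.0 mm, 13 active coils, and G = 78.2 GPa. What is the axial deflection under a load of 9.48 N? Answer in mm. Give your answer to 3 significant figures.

9.46 mm

k = Gd⁴/(8D³N_a) = (78.2×10³)(2.2⁴)/(8·26.0³·13) = 1.0022 N/mm
δ = F/k = 9.48 / 1.0022 = 9.4594 mm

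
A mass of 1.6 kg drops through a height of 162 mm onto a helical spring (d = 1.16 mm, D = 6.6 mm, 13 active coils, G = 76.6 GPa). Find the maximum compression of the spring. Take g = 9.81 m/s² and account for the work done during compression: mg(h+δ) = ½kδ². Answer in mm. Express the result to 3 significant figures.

k = Gd⁴/(8D³N_a) = (76.6×10³)(1.16⁴)/(8·6.6³·13) = 4.6387 N/mm
W = mg = 1.6 × 9.81 = 15.696 N
½kδ² − Wδ − Wh = 0 → δ = (W + √(W² + 2kWh))/k
δ = (15.696 + √(246.36 + 23590.1))/4.6387 = (15.696 + 154.39)/4.6387 = 36.667 mm

36.7 mm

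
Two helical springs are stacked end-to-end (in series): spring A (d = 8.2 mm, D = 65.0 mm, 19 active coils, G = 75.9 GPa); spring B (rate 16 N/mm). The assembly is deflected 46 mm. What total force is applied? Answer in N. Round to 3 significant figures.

k_A = Gd⁴/(8D³N_a) = (75.9×10³)(8.2⁴)/(8·65.0³·19) = 8.2208 N/mm
Series: 1/k_eq = 1/8.2208 + 1/16 = 0.18414; k_eq = 5.4306 N/mm
F = k_eq·δ = 5.4306·46 = 249.81 N

250 N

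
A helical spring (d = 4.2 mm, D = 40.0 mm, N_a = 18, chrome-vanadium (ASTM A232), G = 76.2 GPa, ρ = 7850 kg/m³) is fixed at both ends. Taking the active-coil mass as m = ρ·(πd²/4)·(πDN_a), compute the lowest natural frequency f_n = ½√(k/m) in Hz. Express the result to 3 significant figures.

51.1 Hz

k = Gd⁴/(8D³N_a) = (76.2×10³)(4.2⁴)/(8·40.0³·18) = 2.5728 N/mm = 2572.8 N/m
Wire length L = πDN_a = π·40.0·18 = 2261.9 mm
m = ρ·(πd²/4)·L = 7850 × 13.854×10⁻⁶ m² × 2.2619 m = 0.246 kg
f_n = ½√(k/m) = 0.5·√(2572.8/0.246) = 0.5·√(10458) = 51.133 Hz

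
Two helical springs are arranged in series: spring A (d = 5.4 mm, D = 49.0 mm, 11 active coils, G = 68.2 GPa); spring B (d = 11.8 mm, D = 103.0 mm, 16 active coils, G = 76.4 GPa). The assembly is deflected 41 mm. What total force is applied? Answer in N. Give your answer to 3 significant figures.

150 N

k_A = Gd⁴/(8D³N_a) = (68.2×10³)(5.4⁴)/(8·49.0³·11) = 5.6013 N/mm
k_B = Gd⁴/(8D³N_a) = (76.4×10³)(11.8⁴)/(8·103.0³·16) = 10.59 N/mm
Series: 1/k_eq = 1/5.6013 + 1/10.59 = 0.27296; k_eq = 3.6636 N/mm
F = k_eq·δ = 3.6636·41 = 150.21 N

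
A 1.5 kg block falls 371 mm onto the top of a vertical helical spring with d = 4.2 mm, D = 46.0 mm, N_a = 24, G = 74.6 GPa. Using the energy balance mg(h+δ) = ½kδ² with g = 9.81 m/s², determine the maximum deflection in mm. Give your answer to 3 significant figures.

106 mm

k = Gd⁴/(8D³N_a) = (74.6×10³)(4.2⁴)/(8·46.0³·24) = 1.2421 N/mm
W = mg = 1.5 × 9.81 = 14.715 N
½kδ² − Wδ − Wh = 0 → δ = (W + √(W² + 2kWh))/k
δ = (14.715 + √(216.53 + 13562.1))/1.2421 = (14.715 + 117.38)/1.2421 = 106.35 mm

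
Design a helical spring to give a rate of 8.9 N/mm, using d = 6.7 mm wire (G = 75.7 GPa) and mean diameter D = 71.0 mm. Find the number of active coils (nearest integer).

6

N_a = Gd⁴/(8D³k) = (75.7×10³ × 6.7⁴)/(8 × 71.0³ × 8.9)
    = 1.52544e+08 / 2.54833e+07 = 5.986 → 6 coils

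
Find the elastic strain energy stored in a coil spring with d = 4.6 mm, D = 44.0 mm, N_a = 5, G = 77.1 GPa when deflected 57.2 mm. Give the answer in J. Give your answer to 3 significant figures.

16.6 J

k = Gd⁴/(8D³N_a) = (77.1×10³)(4.6⁴)/(8·44.0³·5) = 10.131 N/mm
U = ½kδ² = 0.5 × 10.131 × 57.2² = 16574 N·mm = 16.574 J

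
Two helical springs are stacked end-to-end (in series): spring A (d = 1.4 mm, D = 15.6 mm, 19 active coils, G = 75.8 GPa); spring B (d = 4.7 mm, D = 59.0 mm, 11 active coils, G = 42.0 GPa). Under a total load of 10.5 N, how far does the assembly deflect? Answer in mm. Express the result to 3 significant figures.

k_A = Gd⁴/(8D³N_a) = (75.8×10³)(1.4⁴)/(8·15.6³·19) = 0.50462 N/mm
k_B = Gd⁴/(8D³N_a) = (42.0×10³)(4.7⁴)/(8·59.0³·11) = 1.134 N/mm
Series: 1/k_eq = 1/0.50462 + 1/1.134 = 2.8635; k_eq = 0.34922 N/mm
δ = F/k_eq = 10.5/0.34922 = 30.067 mm

30.1 mm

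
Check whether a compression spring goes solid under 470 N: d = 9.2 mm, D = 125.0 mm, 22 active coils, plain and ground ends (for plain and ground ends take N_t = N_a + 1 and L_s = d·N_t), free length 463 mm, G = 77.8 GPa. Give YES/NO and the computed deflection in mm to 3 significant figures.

k = Gd⁴/(8D³N_a) = (77.8×10³)(9.2⁴)/(8·125.0³·22) = 1.6214 N/mm
N_t = 23; L_s = 9.2·23 = 211.6 mm; δ_solid = L₀ − L_s = 463 − 211.6 = 251.4 mm
δ = F/k = 470/1.6214 = 289.87 mm
δ ≥ δ_solid → spring goes solid

YES, δ = 290 mm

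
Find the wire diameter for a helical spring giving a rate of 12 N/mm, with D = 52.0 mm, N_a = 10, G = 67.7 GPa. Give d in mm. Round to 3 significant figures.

d = (8D³N_a·k / G)^(1/4) = (8·52.0³·10·12 / (67.7×10³))^0.25
  = (1993.9)^0.25 = 6.6823 mm

6.68 mm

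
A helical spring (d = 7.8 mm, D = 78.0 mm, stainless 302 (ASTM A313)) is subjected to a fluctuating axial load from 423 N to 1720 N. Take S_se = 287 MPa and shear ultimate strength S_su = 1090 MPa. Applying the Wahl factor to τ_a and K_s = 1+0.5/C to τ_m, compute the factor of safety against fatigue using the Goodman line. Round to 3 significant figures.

C = D/d = 78.0/7.8 = 10.0000; K_W = (4C−1)/(4C−4)+0.615/C = 1.1448; K_s = 1+0.5/C = 1.0500
F_a = (F_max−F_min)/2 = 648.5 N; F_m = (F_max+F_min)/2 = 1071.5 N
τ_a = K_W·8F_aD/(πd³) = 1.1448 × 271.43 = 310.74 MPa
τ_m = K_s·8F_mD/(πd³) = 1.0500 × 448.48 = 470.9 MPa
Goodman: 1/n_f = τ_a/S_se + τ_m/S_su = 310.74/287 + 470.9/1090 = 1.08273 + 0.43202 = 1.5148
n_f = 1/1.5148 = 0.6602

0.660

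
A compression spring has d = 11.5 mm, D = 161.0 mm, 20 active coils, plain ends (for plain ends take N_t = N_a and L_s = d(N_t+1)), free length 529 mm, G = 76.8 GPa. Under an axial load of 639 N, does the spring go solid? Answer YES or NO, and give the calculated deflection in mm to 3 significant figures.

YES, δ = 318 mm

k = Gd⁴/(8D³N_a) = (76.8×10³)(11.5⁴)/(8·161.0³·20) = 2.0117 N/mm
N_t = 20; L_s = 11.5·21 = 241.5 mm; δ_solid = L₀ − L_s = 529 − 241.5 = 287.5 mm
δ = F/k = 639/2.0117 = 317.65 mm
δ ≥ δ_solid → spring goes solid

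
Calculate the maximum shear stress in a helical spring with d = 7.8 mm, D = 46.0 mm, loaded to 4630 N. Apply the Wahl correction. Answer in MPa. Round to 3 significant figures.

1440 MPa

Spring index C = D/d = 46.0/7.8 = 5.8974
K_W = (4C−1)/(4C−4) + 0.615/C = 22.590/19.590 + 0.1043 = 1.2574
τ₀ = 8FD/(πd³) = 8·4630·46.0/(π·7.8³) = 1.70384e+06/1490.8 = 1142.9 MPa
τ_max = K·τ₀ = 1.2574 × 1142.9 = 1437.1 MPa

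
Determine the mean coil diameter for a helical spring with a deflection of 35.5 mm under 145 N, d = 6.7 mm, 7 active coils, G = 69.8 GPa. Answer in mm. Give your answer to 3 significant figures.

Required rate k = F/δ = 145/35.5 = 4.0845 N/mm
D = (Gd⁴/(8N_a·k))^(1/3) = (69.8×10³·6.7⁴/(8·7·4.0845))^(1/3)
  = (614932)^(1/3) = 85.0372 mm

85.0 mm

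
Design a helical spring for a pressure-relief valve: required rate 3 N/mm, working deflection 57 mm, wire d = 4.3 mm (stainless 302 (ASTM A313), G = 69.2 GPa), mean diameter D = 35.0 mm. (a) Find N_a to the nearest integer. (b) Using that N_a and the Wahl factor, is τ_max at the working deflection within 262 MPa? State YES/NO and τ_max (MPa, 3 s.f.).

N_a = Gd⁴/(8D³k) = (69.2×10³)(4.3⁴)/(8·35.0³·3) = 22.99 → N_a = 23
Actual rate k = Gd⁴/(8D³·23) = 2.9989 N/mm
Working load F = kδ = 2.9989·57 = 170.94 N
C = 35.0/4.3 = 8.1395; K_W = (4C−1)/(4C−4)+0.615/C = 1.1806
τ_max = K_W·8FD/(πd³) = 1.1806·191.62 = 226.22 MPa
τ_max ≤ 262 MPa → acceptable

(a) 23 coils; (b) YES, τ_max = 226 MPa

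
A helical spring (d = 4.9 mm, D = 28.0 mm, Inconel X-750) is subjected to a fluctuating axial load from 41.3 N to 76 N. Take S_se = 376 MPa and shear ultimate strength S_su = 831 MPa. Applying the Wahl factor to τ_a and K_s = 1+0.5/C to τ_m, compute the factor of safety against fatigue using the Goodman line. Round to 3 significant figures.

12.2

C = D/d = 28.0/4.9 = 5.7143; K_W = (4C−1)/(4C−4)+0.615/C = 1.2667; K_s = 1+0.5/C = 1.0875
F_a = (F_max−F_min)/2 = 17.35 N; F_m = (F_max+F_min)/2 = 58.65 N
τ_a = K_W·8F_aD/(πd³) = 1.2667 × 10.515 = 13.32 MPa
τ_m = K_s·8F_mD/(πd³) = 1.0875 × 35.545 = 38.655 MPa
Goodman: 1/n_f = τ_a/S_se + τ_m/S_su = 13.32/376 + 38.655/831 = 0.03542 + 0.04652 = 0.081941
n_f = 1/0.081941 = 12.2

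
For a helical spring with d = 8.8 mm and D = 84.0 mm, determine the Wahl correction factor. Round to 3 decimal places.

C = D/d = 84.0/8.8 = 9.5455
K_W = (4C−1)/(4C−4) + 0.615/C = 37.182/34.182 + 0.0644 = 1.1522

1.152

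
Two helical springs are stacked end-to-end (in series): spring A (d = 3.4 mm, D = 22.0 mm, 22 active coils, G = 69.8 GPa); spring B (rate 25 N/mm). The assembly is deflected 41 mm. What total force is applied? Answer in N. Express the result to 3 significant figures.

170 N

k_A = Gd⁴/(8D³N_a) = (69.8×10³)(3.4⁴)/(8·22.0³·22) = 4.9773 N/mm
Series: 1/k_eq = 1/4.9773 + 1/25 = 0.24091; k_eq = 4.1509 N/mm
F = k_eq·δ = 4.1509·41 = 170.19 N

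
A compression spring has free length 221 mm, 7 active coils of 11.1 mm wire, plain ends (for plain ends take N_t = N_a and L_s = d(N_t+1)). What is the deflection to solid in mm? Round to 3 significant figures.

N_t = 7; L_s = 11.1·8 = 88.8 mm
δ_solid = L₀ − L_s = 221 − 88.8 = 132.2 mm

132 mm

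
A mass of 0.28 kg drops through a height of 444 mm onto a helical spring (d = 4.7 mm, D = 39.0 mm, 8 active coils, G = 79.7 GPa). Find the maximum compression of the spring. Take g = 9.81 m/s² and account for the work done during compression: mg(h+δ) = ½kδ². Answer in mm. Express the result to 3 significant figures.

k = Gd⁴/(8D³N_a) = (79.7×10³)(4.7⁴)/(8·39.0³·8) = 10.244 N/mm
W = mg = 0.28 × 9.81 = 2.7468 N
½kδ² − Wδ − Wh = 0 → δ = (W + √(W² + 2kWh))/k
δ = (2.7468 + √(7.5449 + 24987.1))/10.244 = (2.7468 + 158.1)/10.244 = 15.701 mm

15.7 mm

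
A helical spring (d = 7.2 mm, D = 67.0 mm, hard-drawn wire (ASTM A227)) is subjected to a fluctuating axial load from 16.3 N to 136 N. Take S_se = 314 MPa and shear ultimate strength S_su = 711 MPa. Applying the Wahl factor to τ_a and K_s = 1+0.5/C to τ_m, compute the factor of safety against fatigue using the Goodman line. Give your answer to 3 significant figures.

C = D/d = 67.0/7.2 = 9.3056; K_W = (4C−1)/(4C−4)+0.615/C = 1.1564; K_s = 1+0.5/C = 1.0537
F_a = (F_max−F_min)/2 = 59.85 N; F_m = (F_max+F_min)/2 = 76.15 N
τ_a = K_W·8F_aD/(πd³) = 1.1564 × 27.358 = 31.636 MPa
τ_m = K_s·8F_mD/(πd³) = 1.0537 × 34.809 = 36.679 MPa
Goodman: 1/n_f = τ_a/S_se + τ_m/S_su = 31.636/314 + 36.679/711 = 0.10075 + 0.05159 = 0.15234
n_f = 1/0.15234 = 6.564

6.56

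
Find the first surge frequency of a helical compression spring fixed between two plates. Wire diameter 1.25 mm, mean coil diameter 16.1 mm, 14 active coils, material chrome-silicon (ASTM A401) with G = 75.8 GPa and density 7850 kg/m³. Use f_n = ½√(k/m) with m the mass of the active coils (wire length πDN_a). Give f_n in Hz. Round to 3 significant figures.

120 Hz

k = Gd⁴/(8D³N_a) = (75.8×10³)(1.25⁴)/(8·16.1³·14) = 0.39593 N/mm = 395.93 N/m
Wire length L = πDN_a = π·16.1·14 = 708.11 mm
m = ρ·(πd²/4)·L = 7850 × 1.2272×10⁻⁶ m² × 0.70811 m = 0.0068216 kg
f_n = ½√(k/m) = 0.5·√(395.93/0.0068216) = 0.5·√(58040) = 120.46 Hz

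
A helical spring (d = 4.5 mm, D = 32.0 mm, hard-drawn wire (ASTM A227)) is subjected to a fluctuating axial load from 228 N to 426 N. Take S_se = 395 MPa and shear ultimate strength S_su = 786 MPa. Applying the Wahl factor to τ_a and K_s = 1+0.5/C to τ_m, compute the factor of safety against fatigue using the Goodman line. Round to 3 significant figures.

C = D/d = 32.0/4.5 = 7.1111; K_W = (4C−1)/(4C−4)+0.615/C = 1.2092; K_s = 1+0.5/C = 1.0703
F_a = (F_max−F_min)/2 = 99 N; F_m = (F_max+F_min)/2 = 327 N
τ_a = K_W·8F_aD/(πd³) = 1.2092 × 88.529 = 107.05 MPa
τ_m = K_s·8F_mD/(πd³) = 1.0703 × 292.42 = 312.98 MPa
Goodman: 1/n_f = τ_a/S_se + τ_m/S_su = 107.05/395 + 312.98/786 = 0.27101 + 0.39819 = 0.6692
n_f = 1/0.6692 = 1.494

1.49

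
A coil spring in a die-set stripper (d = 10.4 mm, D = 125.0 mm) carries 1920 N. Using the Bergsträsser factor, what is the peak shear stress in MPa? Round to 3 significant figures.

604 MPa

Spring index C = D/d = 125.0/10.4 = 12.0192
K_B = (4C+2)/(4C−3) = 50.077/45.077 = 1.1109
τ₀ = 8FD/(πd³) = 8·1920·125.0/(π·10.4³) = 1.92e+06/3533.9 = 543.31 MPa
τ_max = K·τ₀ = 1.1109 × 543.31 = 603.58 MPa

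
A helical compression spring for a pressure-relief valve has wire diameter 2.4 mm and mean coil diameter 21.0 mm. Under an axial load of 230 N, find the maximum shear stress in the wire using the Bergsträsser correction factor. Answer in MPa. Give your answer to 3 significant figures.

1030 MPa

Spring index C = D/d = 21.0/2.4 = 8.7500
K_B = (4C+2)/(4C−3) = 37.000/32.000 = 1.1562
τ₀ = 8FD/(πd³) = 8·230·21.0/(π·2.4³) = 38640/43.429 = 889.72 MPa
τ_max = K·τ₀ = 1.1562 × 889.72 = 1028.7 MPa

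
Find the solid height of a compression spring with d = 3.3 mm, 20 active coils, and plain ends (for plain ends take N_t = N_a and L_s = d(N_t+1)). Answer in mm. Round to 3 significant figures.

69.3 mm

plain ends: N_t = N_a = 20
L_s = d·(N_t+1) = 3.3 × 21 = 69.3 mm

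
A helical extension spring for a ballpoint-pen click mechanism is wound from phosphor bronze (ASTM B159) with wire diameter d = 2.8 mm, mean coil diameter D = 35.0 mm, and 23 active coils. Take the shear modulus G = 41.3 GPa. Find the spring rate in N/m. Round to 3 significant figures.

k = Gd⁴/(8D³N_a) = (41.3×10³ × 2.8⁴) / (8 × 35.0³ × 23)
  = 2.53853e+06 / 7.889e+06 = 0.32178 N/mm = 321.78 N/m

322 N/m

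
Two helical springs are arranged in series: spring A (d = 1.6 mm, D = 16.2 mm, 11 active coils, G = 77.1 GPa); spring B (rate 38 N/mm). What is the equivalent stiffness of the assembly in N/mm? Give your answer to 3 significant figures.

1.30 N/mm

k_A = Gd⁴/(8D³N_a) = (77.1×10³)(1.6⁴)/(8·16.2³·11) = 1.3505 N/mm
Series: 1/k_eq = 1/1.3505 + 1/38 = 0.76676; k_eq = 1.3042 N/mm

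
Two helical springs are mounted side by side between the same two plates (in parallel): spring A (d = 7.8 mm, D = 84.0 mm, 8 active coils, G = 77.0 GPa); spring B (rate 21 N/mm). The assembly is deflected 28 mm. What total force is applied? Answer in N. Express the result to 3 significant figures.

k_A = Gd⁴/(8D³N_a) = (77.0×10³)(7.8⁴)/(8·84.0³·8) = 7.5137 N/mm
Parallel: k_eq = 7.5137 + 21 = 28.514 N/mm
F = k_eq·δ = 28.514·28 = 798.38 N

798 N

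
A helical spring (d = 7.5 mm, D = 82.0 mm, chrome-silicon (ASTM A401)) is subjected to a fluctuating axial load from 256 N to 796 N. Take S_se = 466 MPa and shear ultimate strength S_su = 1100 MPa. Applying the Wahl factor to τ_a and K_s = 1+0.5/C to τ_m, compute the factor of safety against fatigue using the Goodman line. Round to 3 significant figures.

C = D/d = 82.0/7.5 = 10.9333; K_W = (4C−1)/(4C−4)+0.615/C = 1.1318; K_s = 1+0.5/C = 1.0457
F_a = (F_max−F_min)/2 = 270 N; F_m = (F_max+F_min)/2 = 526 N
τ_a = K_W·8F_aD/(πd³) = 1.1318 × 133.64 = 151.25 MPa
τ_m = K_s·8F_mD/(πd³) = 1.0457 × 260.35 = 272.26 MPa
Goodman: 1/n_f = τ_a/S_se + τ_m/S_su = 151.25/466 + 272.26/1100 = 0.32456 + 0.24750 = 0.57207
n_f = 1/0.57207 = 1.748

1.75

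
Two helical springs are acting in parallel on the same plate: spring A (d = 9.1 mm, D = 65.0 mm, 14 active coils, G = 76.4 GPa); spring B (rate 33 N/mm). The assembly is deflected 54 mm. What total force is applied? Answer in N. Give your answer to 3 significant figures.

k_A = Gd⁴/(8D³N_a) = (76.4×10³)(9.1⁴)/(8·65.0³·14) = 17.033 N/mm
Parallel: k_eq = 17.033 + 33 = 50.033 N/mm
F = k_eq·δ = 50.033·54 = 2701.8 N

2700 N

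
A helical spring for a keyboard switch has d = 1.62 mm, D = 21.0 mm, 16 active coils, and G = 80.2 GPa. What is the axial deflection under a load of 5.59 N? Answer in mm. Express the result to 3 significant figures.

k = Gd⁴/(8D³N_a) = (80.2×10³)(1.62⁴)/(8·21.0³·16) = 0.46598 N/mm
δ = F/k = 5.59 / 0.46598 = 11.996 mm

12.0 mm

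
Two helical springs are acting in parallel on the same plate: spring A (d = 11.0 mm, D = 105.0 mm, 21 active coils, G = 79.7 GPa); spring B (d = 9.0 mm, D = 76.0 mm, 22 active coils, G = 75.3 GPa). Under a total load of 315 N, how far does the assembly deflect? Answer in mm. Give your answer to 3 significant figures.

k_A = Gd⁴/(8D³N_a) = (79.7×10³)(11.0⁴)/(8·105.0³·21) = 6 N/mm
k_B = Gd⁴/(8D³N_a) = (75.3×10³)(9.0⁴)/(8·76.0³·22) = 6.3946 N/mm
Parallel: k_eq = 6 + 6.3946 = 12.395 N/mm
δ = F/k_eq = 315/12.395 = 25.414 mm

25.4 mm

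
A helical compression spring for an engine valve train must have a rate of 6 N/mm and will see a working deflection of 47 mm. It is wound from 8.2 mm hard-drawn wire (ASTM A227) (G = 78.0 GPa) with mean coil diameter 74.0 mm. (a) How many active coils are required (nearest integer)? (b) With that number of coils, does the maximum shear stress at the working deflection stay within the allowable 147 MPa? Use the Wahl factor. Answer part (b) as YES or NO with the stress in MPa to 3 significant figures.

N_a = Gd⁴/(8D³k) = (78.0×10³)(8.2⁴)/(8·74.0³·6) = 18.13 → N_a = 18
Actual rate k = Gd⁴/(8D³·18) = 6.0436 N/mm
Working load F = kδ = 6.0436·47 = 284.05 N
C = 74.0/8.2 = 9.0244; K_W = (4C−1)/(4C−4)+0.615/C = 1.1616
τ_max = K_W·8FD/(πd³) = 1.1616·97.078 = 112.77 MPa
τ_max ≤ 147 MPa → acceptable

(a) 18 coils; (b) YES, τ_max = 113 MPa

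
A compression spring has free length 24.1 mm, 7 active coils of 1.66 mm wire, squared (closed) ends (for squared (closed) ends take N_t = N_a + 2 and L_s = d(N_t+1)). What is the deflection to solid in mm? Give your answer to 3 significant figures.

N_t = 9; L_s = 1.66·10 = 16.6 mm
δ_solid = L₀ − L_s = 24.1 − 16.6 = 7.5 mm

7.50 mm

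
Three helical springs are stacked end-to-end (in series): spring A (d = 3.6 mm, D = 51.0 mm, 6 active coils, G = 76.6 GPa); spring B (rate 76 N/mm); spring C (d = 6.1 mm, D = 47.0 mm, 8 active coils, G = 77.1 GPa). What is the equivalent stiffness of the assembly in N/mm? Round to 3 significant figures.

k_A = Gd⁴/(8D³N_a) = (76.6×10³)(3.6⁴)/(8·51.0³·6) = 2.0206 N/mm
k_C = Gd⁴/(8D³N_a) = (77.1×10³)(6.1⁴)/(8·47.0³·8) = 16.066 N/mm
Series: 1/k_eq = 1/2.0206 + 1/76 + 1/16.066 = 0.5703; k_eq = 1.7535 N/mm

1.75 N/mm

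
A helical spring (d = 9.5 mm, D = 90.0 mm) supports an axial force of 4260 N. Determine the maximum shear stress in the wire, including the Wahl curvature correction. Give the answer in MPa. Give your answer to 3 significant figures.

1310 MPa

Spring index C = D/d = 90.0/9.5 = 9.4737
K_W = (4C−1)/(4C−4) + 0.615/C = 36.895/33.895 + 0.0649 = 1.1534
τ₀ = 8FD/(πd³) = 8·4260·90.0/(π·9.5³) = 3.0672e+06/2693.5 = 1138.7 MPa
τ_max = K·τ₀ = 1.1534 × 1138.7 = 1313.4 MPa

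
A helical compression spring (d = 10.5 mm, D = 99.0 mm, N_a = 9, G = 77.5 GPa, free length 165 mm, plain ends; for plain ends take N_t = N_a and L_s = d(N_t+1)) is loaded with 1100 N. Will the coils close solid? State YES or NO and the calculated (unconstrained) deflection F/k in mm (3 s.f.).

YES, δ = 81.6 mm

k = Gd⁴/(8D³N_a) = (77.5×10³)(10.5⁴)/(8·99.0³·9) = 13.484 N/mm
N_t = 9; L_s = 10.5·10 = 105 mm; δ_solid = L₀ − L_s = 165 − 105 = 60 mm
δ = F/k = 1100/13.484 = 81.578 mm
δ ≥ δ_solid → spring goes solid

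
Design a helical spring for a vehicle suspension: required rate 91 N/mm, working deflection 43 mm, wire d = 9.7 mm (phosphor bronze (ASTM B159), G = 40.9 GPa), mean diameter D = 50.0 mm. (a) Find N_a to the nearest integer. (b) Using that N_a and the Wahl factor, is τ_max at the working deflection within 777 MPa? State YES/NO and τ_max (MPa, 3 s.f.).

N_a = Gd⁴/(8D³k) = (40.9×10³)(9.7⁴)/(8·50.0³·91) = 3.979 → N_a = 4
Actual rate k = Gd⁴/(8D³·4) = 90.521 N/mm
Working load F = kδ = 90.521·43 = 3892.4 N
C = 50.0/9.7 = 5.1546; K_W = (4C−1)/(4C−4)+0.615/C = 1.2998
τ_max = K_W·8FD/(πd³) = 1.2998·543.02 = 705.83 MPa
τ_max ≤ 777 MPa → acceptable

(a) 4 coils; (b) YES, τ_max = 706 MPa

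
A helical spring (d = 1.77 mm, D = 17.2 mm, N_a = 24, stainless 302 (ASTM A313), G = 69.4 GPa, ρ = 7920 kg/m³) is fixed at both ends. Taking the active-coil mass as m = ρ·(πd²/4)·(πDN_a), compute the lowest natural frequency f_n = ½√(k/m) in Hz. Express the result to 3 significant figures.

k = Gd⁴/(8D³N_a) = (69.4×10³)(1.77⁴)/(8·17.2³·24) = 0.69721 N/mm = 697.21 N/m
Wire length L = πDN_a = π·17.2·24 = 1296.8 mm
m = ρ·(πd²/4)·L = 7920 × 2.4606×10⁻⁶ m² × 1.2968 m = 0.025273 kg
f_n = ½√(k/m) = 0.5·√(697.21/0.025273) = 0.5·√(27588) = 83.048 Hz

83.0 Hz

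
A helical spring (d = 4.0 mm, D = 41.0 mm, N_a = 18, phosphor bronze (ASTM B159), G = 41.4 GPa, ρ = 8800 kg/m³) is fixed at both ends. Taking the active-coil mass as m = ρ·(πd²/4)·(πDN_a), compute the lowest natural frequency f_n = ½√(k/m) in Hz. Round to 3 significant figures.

32.3 Hz

k = Gd⁴/(8D³N_a) = (41.4×10³)(4.0⁴)/(8·41.0³·18) = 1.0679 N/mm = 1067.9 N/m
Wire length L = πDN_a = π·41.0·18 = 2318.5 mm
m = ρ·(πd²/4)·L = 8800 × 12.566×10⁻⁶ m² × 2.3185 m = 0.25639 kg
f_n = ½√(k/m) = 0.5·√(1067.9/0.25639) = 0.5·√(4165.1) = 32.269 Hz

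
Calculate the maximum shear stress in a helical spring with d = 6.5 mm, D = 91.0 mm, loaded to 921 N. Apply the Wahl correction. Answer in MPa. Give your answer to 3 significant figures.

Spring index C = D/d = 91.0/6.5 = 14.0000
K_W = (4C−1)/(4C−4) + 0.615/C = 55.000/52.000 + 0.0439 = 1.1016
τ₀ = 8FD/(πd³) = 8·921·91.0/(π·6.5³) = 670488/862.76 = 777.14 MPa
τ_max = K·τ₀ = 1.1016 × 777.14 = 856.12 MPa

856 MPa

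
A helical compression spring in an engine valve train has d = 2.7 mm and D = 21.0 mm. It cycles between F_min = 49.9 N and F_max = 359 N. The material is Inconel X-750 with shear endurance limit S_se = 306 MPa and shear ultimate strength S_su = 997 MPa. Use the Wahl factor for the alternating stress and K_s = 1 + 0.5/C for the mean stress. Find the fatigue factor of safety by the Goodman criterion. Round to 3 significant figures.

C = D/d = 21.0/2.7 = 7.7778; K_W = (4C−1)/(4C−4)+0.615/C = 1.1897; K_s = 1+0.5/C = 1.0643
F_a = (F_max−F_min)/2 = 154.55 N; F_m = (F_max+F_min)/2 = 204.45 N
τ_a = K_W·8F_aD/(πd³) = 1.1897 × 419.89 = 499.56 MPa
τ_m = K_s·8F_mD/(πd³) = 1.0643 × 555.46 = 591.17 MPa
Goodman: 1/n_f = τ_a/S_se + τ_m/S_su = 499.56/306 + 591.17/997 = 1.63254 + 0.59295 = 2.2255
n_f = 1/2.2255 = 0.4493

0.449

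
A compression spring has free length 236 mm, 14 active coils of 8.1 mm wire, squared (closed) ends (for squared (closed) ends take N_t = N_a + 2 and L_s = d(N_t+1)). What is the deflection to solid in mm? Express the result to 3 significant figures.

N_t = 16; L_s = 8.1·17 = 137.7 mm
δ_solid = L₀ − L_s = 236 − 137.7 = 98.3 mm

98.3 mm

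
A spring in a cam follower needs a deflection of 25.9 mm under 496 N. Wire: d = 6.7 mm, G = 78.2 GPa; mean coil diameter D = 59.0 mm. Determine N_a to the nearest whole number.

5

Required rate k = F/δ = 496/25.9 = 19.151 N/mm
N_a = Gd⁴/(8D³k) = (78.2×10³ × 6.7⁴)/(8 × 59.0³ × 19.151)
    = 1.57582e+08 / 3.1465e+07 = 5.008 → 5 coils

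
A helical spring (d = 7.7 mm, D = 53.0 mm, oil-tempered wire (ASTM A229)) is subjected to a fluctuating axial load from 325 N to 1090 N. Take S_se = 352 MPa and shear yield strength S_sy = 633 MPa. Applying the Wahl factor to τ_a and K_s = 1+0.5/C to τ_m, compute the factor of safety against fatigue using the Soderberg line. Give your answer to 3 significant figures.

C = D/d = 53.0/7.7 = 6.8831; K_W = (4C−1)/(4C−4)+0.615/C = 1.2168; K_s = 1+0.5/C = 1.0726
F_a = (F_max−F_min)/2 = 382.5 N; F_m = (F_max+F_min)/2 = 707.5 N
τ_a = K_W·8F_aD/(πd³) = 1.2168 × 113.08 = 137.6 MPa
τ_m = K_s·8F_mD/(πd³) = 1.0726 × 209.16 = 224.35 MPa
Soderberg: 1/n_f = τ_a/S_se + τ_m/S_sy = 137.6/352 + 224.35/633 = 0.39090 + 0.35442 = 0.74532
n_f = 1/0.74532 = 1.342

1.34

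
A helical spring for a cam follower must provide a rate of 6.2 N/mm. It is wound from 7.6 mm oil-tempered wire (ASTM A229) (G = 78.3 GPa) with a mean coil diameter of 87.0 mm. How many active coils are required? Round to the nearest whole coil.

8

N_a = Gd⁴/(8D³k) = (78.3×10³ × 7.6⁴)/(8 × 87.0³ × 6.2)
    = 2.61226e+08 / 3.26617e+07 = 7.998 → 8 coils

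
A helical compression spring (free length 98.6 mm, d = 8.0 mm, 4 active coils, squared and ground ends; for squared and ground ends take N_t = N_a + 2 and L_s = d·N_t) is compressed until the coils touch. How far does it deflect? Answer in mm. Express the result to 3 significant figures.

50.6 mm

N_t = 6; L_s = 8.0·6 = 48 mm
δ_solid = L₀ − L_s = 98.6 − 48 = 50.6 mm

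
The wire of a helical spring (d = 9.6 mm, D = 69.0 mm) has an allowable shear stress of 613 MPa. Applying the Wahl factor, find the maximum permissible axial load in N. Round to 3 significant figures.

2560 N

C = D/d = 69.0/9.6 = 7.1875
K_W = (4C−1)/(4C−4) + 0.615/C = 27.750/24.750 + 0.0856 = 1.2068
τ_max = K·8FD/(πd³) → F_max = τ_allow·πd³/(8DK)
F_max = 613·π·9.6³/(8·69.0·1.2068) = 1.7038e+06/666.14 = 2557.7 N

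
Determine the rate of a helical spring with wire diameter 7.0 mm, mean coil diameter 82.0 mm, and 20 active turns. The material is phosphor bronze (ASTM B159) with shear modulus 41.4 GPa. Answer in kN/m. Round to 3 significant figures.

1.13 kN/m

k = Gd⁴/(8D³N_a) = (41.4×10³ × 7.0⁴) / (8 × 82.0³ × 20)
  = 9.94014e+07 / 8.82189e+07 = 1.1268 N/mm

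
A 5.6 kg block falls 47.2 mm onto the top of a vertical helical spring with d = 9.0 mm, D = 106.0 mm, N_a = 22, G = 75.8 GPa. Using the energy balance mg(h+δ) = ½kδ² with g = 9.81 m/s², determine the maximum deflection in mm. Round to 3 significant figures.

75.3 mm

k = Gd⁴/(8D³N_a) = (75.8×10³)(9.0⁴)/(8·106.0³·22) = 2.3725 N/mm
W = mg = 5.6 × 9.81 = 54.936 N
½kδ² − Wδ − Wh = 0 → δ = (W + √(W² + 2kWh))/k
δ = (54.936 + √(3018 + 12303.8))/2.3725 = (54.936 + 123.78)/2.3725 = 75.328 mm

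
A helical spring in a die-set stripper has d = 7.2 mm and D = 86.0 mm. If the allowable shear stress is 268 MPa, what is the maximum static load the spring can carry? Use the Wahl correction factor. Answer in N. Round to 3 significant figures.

C = D/d = 86.0/7.2 = 11.9444
K_W = (4C−1)/(4C−4) + 0.615/C = 46.778/43.778 + 0.0515 = 1.1200
τ_max = K·8FD/(πd³) → F_max = τ_allow·πd³/(8DK)
F_max = 268·π·7.2³/(8·86.0·1.1200) = 3.1425e+05/770.57 = 407.82 N

408 N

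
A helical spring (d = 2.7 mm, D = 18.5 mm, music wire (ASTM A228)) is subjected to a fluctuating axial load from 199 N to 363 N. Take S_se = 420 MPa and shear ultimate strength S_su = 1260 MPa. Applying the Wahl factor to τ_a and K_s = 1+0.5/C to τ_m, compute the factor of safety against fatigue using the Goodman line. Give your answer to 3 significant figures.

0.876

C = D/d = 18.5/2.7 = 6.8519; K_W = (4C−1)/(4C−4)+0.615/C = 1.2179; K_s = 1+0.5/C = 1.0730
F_a = (F_max−F_min)/2 = 82 N; F_m = (F_max+F_min)/2 = 281 N
τ_a = K_W·8F_aD/(πd³) = 1.2179 × 196.26 = 239.03 MPa
τ_m = K_s·8F_mD/(πd³) = 1.0730 × 672.55 = 721.63 MPa
Goodman: 1/n_f = τ_a/S_se + τ_m/S_su = 239.03/420 + 721.63/1260 = 0.56912 + 0.57272 = 1.1418
n_f = 1/1.1418 = 0.8758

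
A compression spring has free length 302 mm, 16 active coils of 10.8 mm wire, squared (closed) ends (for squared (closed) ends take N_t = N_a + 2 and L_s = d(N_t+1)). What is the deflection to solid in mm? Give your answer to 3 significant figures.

96.8 mm

N_t = 18; L_s = 10.8·19 = 205.2 mm
δ_solid = L₀ − L_s = 302 − 205.2 = 96.8 mm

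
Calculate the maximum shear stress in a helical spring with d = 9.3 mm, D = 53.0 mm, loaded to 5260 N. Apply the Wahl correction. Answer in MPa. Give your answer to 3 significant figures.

Spring index C = D/d = 53.0/9.3 = 5.6989
K_W = (4C−1)/(4C−4) + 0.615/C = 21.796/18.796 + 0.1079 = 1.2675
τ₀ = 8FD/(πd³) = 8·5260·53.0/(π·9.3³) = 2.23024e+06/2527 = 882.58 MPa
τ_max = K·τ₀ = 1.2675 × 882.58 = 1118.7 MPa

1120 MPa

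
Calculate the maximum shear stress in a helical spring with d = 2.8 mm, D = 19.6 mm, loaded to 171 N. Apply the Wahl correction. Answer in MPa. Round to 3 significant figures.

472 MPa

Spring index C = D/d = 19.6/2.8 = 7.0000
K_W = (4C−1)/(4C−4) + 0.615/C = 27.000/24.000 + 0.0879 = 1.2129
τ₀ = 8FD/(πd³) = 8·171·19.6/(π·2.8³) = 26812.8/68.964 = 388.79 MPa
τ_max = K·τ₀ = 1.2129 × 388.79 = 471.55 MPa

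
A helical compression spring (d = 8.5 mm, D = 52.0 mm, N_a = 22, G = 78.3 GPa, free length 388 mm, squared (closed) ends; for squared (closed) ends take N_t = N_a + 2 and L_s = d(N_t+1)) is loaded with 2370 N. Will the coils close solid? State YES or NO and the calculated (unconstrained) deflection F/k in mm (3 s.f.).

k = Gd⁴/(8D³N_a) = (78.3×10³)(8.5⁴)/(8·52.0³·22) = 16.516 N/mm
N_t = 24; L_s = 8.5·25 = 212.5 mm; δ_solid = L₀ − L_s = 388 − 212.5 = 175.5 mm
δ = F/k = 2370/16.516 = 143.49 mm
δ < δ_solid → spring does not go solid

NO, δ = 143 mm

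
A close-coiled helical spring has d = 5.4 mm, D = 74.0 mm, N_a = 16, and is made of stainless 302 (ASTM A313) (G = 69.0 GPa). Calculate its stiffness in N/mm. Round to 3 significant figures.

k = Gd⁴/(8D³N_a) = (69.0×10³ × 5.4⁴) / (8 × 74.0³ × 16)
  = 5.86711e+07 / 5.18687e+07 = 1.1311 N/mm

1.13 N/mm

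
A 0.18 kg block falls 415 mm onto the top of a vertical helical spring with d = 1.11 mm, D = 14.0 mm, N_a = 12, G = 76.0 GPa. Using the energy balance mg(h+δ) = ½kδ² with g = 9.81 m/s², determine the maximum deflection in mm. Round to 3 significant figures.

k = Gd⁴/(8D³N_a) = (76.0×10³)(1.11⁴)/(8·14.0³·12) = 0.43798 N/mm
W = mg = 0.18 × 9.81 = 1.7658 N
½kδ² − Wδ − Wh = 0 → δ = (W + √(W² + 2kWh))/k
δ = (1.7658 + √(3.118 + 641.904))/0.43798 = (1.7658 + 25.397)/0.43798 = 62.02 mm

62.0 mm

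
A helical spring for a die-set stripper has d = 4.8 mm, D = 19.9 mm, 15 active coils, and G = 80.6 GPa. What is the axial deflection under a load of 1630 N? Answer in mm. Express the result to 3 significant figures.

k = Gd⁴/(8D³N_a) = (80.6×10³)(4.8⁴)/(8·19.9³·15) = 45.244 N/mm
δ = F/k = 1630 / 45.244 = 36.027 mm

36.0 mm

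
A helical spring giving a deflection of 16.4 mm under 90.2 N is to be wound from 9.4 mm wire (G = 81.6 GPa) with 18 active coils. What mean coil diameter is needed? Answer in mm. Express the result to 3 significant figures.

93.0 mm

Required rate k = F/δ = 90.2/16.4 = 5.5 N/mm
D = (Gd⁴/(8N_a·k))^(1/3) = (81.6×10³·9.4⁴/(8·18·5.5))^(1/3)
  = (804408)^(1/3) = 93.0020 mm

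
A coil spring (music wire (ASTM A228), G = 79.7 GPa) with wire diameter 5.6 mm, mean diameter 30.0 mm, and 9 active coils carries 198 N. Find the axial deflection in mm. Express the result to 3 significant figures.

4.91 mm

k = Gd⁴/(8D³N_a) = (79.7×10³)(5.6⁴)/(8·30.0³·9) = 40.319 N/mm
δ = F/k = 198 / 40.319 = 4.9108 mm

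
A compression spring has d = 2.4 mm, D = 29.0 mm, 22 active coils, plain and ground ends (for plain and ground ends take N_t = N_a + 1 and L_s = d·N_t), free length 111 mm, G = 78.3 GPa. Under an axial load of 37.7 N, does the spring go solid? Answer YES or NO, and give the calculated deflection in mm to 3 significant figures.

YES, δ = 62.3 mm

k = Gd⁴/(8D³N_a) = (78.3×10³)(2.4⁴)/(8·29.0³·22) = 0.6052 N/mm
N_t = 23; L_s = 2.4·23 = 55.2 mm; δ_solid = L₀ − L_s = 111 − 55.2 = 55.8 mm
δ = F/k = 37.7/0.6052 = 62.293 mm
δ ≥ δ_solid → spring goes solid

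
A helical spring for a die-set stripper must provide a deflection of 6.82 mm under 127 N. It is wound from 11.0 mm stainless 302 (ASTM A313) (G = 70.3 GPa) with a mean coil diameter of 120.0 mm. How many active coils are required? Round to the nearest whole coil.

Required rate k = F/δ = 127/6.82 = 18.622 N/mm
N_a = Gd⁴/(8D³k) = (70.3×10³ × 11.0⁴)/(8 × 120.0³ × 18.622)
    = 1.02926e+09 / 2.57426e+08 = 3.998 → 4 coils

4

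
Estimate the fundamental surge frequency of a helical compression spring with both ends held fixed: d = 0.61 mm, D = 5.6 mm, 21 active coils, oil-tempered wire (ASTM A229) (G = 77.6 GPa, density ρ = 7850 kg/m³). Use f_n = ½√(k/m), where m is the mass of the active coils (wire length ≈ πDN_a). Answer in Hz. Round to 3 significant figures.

328 Hz

k = Gd⁴/(8D³N_a) = (77.6×10³)(0.61⁴)/(8·5.6³·21) = 0.36417 N/mm = 364.17 N/m
Wire length L = πDN_a = π·5.6·21 = 369.45 mm
m = ρ·(πd²/4)·L = 7850 × 0.29225×10⁻⁶ m² × 0.36945 m = 0.00084757 kg
f_n = ½√(k/m) = 0.5·√(364.17/0.00084757) = 0.5·√(4.2967e+05) = 327.74 Hz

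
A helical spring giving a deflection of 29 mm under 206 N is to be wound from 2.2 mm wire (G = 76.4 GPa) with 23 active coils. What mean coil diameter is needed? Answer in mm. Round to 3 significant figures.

Required rate k = F/δ = 206/29 = 7.1034 N/mm
D = (Gd⁴/(8N_a·k))^(1/3) = (76.4×10³·2.2⁴/(8·23·7.1034))^(1/3)
  = (1369.3)^(1/3) = 11.1045 mm

11.1 mm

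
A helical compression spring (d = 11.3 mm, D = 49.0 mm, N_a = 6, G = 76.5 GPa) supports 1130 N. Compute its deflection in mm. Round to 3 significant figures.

k = Gd⁴/(8D³N_a) = (76.5×10³)(11.3⁴)/(8·49.0³·6) = 220.87 N/mm
δ = F/k = 1130 / 220.87 = 5.116 mm

5.12 mm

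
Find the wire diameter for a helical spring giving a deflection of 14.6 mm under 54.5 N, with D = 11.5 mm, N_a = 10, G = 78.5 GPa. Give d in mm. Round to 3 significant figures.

1.55 mm

Required rate k = F/δ = 54.5/14.6 = 3.7329 N/mm
d = (8D³N_a·k / G)^(1/4) = (8·11.5³·10·3.7329 / (78.5×10³))^0.25
  = (5.7857)^0.25 = 1.5509 mm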